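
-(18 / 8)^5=-59049 / 1024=-57.67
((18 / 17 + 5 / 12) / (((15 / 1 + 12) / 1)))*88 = 6622 / 1377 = 4.81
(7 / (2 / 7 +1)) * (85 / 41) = 11.29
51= 51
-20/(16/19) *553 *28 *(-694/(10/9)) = 229693527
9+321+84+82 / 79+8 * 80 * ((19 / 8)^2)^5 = 2422046217510499 / 662700032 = 3654815.30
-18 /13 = -1.38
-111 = -111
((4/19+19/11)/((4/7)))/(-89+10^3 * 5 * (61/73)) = 0.00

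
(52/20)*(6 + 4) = 26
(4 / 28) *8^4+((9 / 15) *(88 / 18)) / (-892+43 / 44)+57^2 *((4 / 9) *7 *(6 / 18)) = 16278686548 / 4116525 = 3954.47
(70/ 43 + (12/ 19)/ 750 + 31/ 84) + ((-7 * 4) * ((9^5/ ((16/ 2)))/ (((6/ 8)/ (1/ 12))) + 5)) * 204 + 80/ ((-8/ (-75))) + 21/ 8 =-80849949834677/ 17157000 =-4712359.38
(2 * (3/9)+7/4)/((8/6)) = 29/16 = 1.81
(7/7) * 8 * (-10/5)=-16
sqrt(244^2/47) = 35.59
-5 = -5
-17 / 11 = -1.55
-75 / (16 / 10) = -46.88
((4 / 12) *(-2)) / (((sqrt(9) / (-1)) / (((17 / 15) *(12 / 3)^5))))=34816 / 135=257.90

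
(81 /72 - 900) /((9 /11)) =-8789 /8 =-1098.62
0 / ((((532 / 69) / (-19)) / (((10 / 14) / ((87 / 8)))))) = 0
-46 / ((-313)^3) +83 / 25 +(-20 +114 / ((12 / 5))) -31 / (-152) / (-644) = 2312760543740113 / 75041667618400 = 30.82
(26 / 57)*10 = 260 / 57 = 4.56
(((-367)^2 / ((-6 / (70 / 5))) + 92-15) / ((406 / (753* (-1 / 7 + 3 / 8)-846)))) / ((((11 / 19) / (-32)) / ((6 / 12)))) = -2914090496 / 203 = -14355125.60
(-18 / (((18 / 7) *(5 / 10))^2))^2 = 9604 / 81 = 118.57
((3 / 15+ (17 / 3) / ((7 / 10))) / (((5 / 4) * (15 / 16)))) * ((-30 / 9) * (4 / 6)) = -222976 / 14175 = -15.73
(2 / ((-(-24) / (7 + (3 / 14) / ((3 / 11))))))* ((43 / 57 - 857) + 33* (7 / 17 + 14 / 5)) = -396214673 / 813960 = -486.77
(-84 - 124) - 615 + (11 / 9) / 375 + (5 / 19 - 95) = -58849666 / 64125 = -917.73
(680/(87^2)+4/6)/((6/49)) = 140287/22707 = 6.18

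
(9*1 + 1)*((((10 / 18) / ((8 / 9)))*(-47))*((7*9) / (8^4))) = -74025 / 16384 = -4.52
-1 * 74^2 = -5476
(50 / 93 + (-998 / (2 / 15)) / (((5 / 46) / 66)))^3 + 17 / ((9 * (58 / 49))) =-4379730501203499194973578419 / 46652706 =-93879452591742463877.09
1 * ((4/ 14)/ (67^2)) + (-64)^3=-8237350910/ 31423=-262144.00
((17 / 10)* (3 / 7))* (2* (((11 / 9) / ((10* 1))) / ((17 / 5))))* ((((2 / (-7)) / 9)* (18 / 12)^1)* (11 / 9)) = -121 / 39690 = -0.00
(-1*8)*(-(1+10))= 88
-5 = -5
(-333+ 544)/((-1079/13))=-211/83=-2.54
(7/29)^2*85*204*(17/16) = 3611055/3364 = 1073.44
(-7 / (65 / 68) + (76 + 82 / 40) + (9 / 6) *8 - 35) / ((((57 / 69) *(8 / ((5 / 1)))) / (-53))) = -15126571 / 7904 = -1913.79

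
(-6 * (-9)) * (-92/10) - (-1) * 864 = 1836/5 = 367.20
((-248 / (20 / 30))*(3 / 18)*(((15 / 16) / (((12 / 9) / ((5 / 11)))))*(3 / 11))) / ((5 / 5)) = -20925 / 3872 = -5.40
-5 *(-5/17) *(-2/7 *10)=-500/119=-4.20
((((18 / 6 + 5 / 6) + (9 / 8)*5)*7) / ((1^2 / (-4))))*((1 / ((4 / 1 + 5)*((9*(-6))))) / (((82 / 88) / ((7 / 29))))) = 122353 / 866781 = 0.14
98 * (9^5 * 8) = 46294416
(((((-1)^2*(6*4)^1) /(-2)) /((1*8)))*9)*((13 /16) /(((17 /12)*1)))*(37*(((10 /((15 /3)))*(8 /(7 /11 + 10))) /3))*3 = -7326 /17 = -430.94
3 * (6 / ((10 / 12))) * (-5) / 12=-9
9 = 9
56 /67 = 0.84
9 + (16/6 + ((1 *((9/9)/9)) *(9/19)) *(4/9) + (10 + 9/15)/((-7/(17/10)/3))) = 3.97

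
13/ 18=0.72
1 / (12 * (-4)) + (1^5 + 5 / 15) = 21 / 16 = 1.31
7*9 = 63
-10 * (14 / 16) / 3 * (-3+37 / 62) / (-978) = -5215 / 727632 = -0.01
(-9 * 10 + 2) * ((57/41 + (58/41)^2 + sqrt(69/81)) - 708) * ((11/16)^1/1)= 143318087/3362 - 121 * sqrt(69)/18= 42572.98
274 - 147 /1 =127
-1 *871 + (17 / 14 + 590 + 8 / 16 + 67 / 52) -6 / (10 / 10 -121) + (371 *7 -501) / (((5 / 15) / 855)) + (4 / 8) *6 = 2446064099 / 455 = 5375965.05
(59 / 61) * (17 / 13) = 1003 / 793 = 1.26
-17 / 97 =-0.18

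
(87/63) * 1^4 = 29/21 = 1.38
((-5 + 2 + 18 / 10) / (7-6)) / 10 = -3 / 25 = -0.12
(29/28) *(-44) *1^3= -319/7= -45.57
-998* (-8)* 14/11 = 111776/11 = 10161.45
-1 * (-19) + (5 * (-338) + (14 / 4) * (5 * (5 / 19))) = -63323 / 38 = -1666.39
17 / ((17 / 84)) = 84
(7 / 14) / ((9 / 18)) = 1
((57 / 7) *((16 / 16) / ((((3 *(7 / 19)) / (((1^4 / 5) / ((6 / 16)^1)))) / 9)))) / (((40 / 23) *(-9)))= -8303 / 3675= -2.26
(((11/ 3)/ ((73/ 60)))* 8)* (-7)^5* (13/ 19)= -384544160/ 1387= -277248.85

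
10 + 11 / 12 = 131 / 12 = 10.92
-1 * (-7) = 7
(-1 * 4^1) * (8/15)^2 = -256/225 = -1.14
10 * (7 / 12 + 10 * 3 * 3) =5435 / 6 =905.83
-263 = -263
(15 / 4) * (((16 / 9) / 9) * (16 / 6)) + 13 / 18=437 / 162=2.70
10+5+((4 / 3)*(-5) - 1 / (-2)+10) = 113 / 6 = 18.83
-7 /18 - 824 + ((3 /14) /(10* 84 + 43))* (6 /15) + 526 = -165990701 /556290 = -298.39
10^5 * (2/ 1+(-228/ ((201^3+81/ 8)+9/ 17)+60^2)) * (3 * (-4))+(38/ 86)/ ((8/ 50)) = -424326425474173275/ 98169172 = -4322399963.55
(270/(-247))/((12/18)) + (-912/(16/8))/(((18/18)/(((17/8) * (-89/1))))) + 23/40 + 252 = 854540321/9880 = 86491.94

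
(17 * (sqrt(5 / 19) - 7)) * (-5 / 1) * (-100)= -55139.59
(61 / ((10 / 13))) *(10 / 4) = 793 / 4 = 198.25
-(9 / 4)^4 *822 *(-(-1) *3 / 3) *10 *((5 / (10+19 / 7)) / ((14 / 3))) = -17753.06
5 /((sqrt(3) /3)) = 5 * sqrt(3) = 8.66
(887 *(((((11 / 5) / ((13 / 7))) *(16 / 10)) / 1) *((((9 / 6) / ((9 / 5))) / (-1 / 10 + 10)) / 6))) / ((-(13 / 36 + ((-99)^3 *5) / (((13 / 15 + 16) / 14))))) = 2284912 / 390113088417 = 0.00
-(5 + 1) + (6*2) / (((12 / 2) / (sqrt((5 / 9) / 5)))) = -16 / 3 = -5.33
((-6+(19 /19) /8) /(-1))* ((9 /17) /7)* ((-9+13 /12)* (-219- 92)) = 4165845 /3808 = 1093.97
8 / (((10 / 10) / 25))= 200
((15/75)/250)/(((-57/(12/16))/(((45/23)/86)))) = -9/37582000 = -0.00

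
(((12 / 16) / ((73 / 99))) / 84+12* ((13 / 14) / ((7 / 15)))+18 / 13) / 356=18804465 / 264869696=0.07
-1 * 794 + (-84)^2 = 6262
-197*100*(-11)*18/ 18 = 216700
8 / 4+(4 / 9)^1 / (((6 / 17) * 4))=125 / 54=2.31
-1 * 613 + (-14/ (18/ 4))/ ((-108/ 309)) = -48932/ 81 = -604.10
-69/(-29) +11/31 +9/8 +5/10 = 4.36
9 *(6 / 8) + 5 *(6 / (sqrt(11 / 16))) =27 / 4 + 120 *sqrt(11) / 11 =42.93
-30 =-30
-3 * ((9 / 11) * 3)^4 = -1594323 / 14641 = -108.89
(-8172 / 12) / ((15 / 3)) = -681 / 5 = -136.20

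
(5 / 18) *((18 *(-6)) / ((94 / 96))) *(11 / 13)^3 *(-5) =9583200 / 103259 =92.81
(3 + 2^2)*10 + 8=78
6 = 6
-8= -8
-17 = -17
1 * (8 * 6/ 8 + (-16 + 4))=-6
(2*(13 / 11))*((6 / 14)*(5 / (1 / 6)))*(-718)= -1680120 / 77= -21819.74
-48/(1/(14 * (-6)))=4032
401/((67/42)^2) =707364/4489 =157.58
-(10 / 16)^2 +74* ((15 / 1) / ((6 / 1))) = 11815 / 64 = 184.61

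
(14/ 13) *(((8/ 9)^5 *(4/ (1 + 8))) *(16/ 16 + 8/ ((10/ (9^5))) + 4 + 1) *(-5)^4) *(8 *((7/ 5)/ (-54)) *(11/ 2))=-556294969753600/ 62178597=-8946727.60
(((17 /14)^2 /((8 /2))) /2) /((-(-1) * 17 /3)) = 51 /1568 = 0.03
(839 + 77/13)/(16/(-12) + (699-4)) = 32952/27053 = 1.22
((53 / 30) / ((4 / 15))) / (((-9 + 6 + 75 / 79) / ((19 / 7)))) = -79553 / 9072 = -8.77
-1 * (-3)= 3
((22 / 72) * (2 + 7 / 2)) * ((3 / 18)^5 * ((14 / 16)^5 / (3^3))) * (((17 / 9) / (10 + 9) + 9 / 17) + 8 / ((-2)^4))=13346825261 / 2879900444786688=0.00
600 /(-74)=-300 /37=-8.11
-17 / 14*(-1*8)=68 / 7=9.71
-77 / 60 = -1.28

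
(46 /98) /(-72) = -0.01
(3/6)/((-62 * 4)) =-1/496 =-0.00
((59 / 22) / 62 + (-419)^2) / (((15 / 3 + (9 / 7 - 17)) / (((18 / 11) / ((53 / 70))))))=-35413.34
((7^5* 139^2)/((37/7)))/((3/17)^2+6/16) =5255398712648/34743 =151264965.97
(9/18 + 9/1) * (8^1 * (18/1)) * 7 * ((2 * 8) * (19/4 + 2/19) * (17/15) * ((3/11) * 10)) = 25292736/11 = 2299339.64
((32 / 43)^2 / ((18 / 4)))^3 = 8589934592 / 4608273662721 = 0.00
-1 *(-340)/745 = 68/149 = 0.46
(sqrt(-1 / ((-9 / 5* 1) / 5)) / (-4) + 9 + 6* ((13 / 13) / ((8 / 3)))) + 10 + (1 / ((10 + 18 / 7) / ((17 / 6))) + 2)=12175 / 528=23.06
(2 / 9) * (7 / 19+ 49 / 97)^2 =5184200 / 30569841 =0.17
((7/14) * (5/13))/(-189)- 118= -579857/4914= -118.00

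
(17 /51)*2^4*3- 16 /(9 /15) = -10.67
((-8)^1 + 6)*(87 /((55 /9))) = -1566 /55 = -28.47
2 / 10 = 1 / 5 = 0.20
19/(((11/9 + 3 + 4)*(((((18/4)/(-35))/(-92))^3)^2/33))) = 7454722723301066752000000/728271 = 10236193289724658474.66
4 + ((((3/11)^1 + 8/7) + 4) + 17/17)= 802/77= 10.42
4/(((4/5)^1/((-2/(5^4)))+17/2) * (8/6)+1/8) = -32/2575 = -0.01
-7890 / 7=-1127.14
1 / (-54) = -1 / 54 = -0.02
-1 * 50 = -50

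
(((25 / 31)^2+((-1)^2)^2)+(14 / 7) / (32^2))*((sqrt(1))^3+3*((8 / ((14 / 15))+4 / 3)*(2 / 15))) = 423569353 / 51663360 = 8.20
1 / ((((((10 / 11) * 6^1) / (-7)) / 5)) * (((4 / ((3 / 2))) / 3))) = -231 / 32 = -7.22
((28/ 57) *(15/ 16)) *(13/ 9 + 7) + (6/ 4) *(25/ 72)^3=983305/ 248832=3.95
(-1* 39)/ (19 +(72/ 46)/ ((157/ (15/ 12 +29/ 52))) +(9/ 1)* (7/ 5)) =-1.23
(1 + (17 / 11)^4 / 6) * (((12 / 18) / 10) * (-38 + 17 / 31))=-22106343 / 4538710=-4.87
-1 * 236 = -236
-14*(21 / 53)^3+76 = 11184998 / 148877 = 75.13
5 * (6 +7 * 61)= 2165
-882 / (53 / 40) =-35280 / 53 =-665.66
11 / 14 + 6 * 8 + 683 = 10245 / 14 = 731.79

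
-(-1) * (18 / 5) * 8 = 28.80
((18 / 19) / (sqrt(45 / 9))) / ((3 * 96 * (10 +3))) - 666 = -666.00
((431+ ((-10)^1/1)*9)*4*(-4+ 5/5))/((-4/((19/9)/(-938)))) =-6479/2814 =-2.30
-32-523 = -555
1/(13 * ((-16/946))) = -473/104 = -4.55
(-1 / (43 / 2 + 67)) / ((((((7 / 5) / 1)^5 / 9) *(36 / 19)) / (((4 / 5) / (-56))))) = 11875 / 83295492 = 0.00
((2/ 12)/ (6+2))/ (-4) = -1/ 192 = -0.01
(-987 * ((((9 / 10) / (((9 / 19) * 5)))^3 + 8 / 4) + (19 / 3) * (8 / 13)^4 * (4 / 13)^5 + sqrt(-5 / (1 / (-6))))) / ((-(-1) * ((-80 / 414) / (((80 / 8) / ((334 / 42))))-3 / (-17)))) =-72938313 * sqrt(30) / 1685-198916024792415452430391 / 2233572680438125000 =-326149.08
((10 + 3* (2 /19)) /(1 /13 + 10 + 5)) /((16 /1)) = 13 /304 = 0.04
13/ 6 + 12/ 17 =293/ 102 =2.87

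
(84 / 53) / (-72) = -0.02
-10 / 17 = -0.59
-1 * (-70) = 70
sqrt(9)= 3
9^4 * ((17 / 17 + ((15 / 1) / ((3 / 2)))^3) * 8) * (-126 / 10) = -3310050744 / 5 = -662010148.80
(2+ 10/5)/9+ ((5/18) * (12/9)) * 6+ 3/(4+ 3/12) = 172/51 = 3.37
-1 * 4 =-4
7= 7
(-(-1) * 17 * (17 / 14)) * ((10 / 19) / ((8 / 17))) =24565 / 1064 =23.09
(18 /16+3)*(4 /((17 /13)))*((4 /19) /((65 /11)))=726 /1615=0.45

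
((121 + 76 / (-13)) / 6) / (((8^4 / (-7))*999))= -0.00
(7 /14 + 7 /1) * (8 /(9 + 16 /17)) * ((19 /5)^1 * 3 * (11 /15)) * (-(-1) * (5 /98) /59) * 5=106590 /488579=0.22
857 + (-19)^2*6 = 3023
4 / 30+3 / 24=31 / 120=0.26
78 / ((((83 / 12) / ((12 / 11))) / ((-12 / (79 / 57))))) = -7682688 / 72127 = -106.52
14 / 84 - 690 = -4139 / 6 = -689.83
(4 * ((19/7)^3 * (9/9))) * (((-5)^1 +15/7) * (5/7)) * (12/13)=-32923200/218491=-150.68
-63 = -63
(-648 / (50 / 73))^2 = 559417104 / 625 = 895067.37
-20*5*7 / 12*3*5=-875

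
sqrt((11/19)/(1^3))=sqrt(209)/19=0.76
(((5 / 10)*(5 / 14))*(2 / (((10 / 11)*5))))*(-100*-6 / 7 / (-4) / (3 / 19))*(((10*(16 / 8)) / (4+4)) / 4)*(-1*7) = 5225 / 112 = 46.65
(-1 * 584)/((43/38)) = -22192/43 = -516.09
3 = 3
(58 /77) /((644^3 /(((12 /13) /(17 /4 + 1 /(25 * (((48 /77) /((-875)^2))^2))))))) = 25056 /580744839526742048335177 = 0.00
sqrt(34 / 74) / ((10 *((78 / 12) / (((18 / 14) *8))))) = 72 *sqrt(629) / 16835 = 0.11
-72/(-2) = 36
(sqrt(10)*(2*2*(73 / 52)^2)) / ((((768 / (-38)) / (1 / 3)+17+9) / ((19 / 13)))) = -1923769*sqrt(10) / 5782504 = -1.05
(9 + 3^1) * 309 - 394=3314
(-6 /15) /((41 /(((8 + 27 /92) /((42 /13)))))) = -1417 /56580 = -0.03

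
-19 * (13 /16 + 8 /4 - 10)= 2185 /16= 136.56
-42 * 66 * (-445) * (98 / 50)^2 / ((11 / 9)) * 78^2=2948590230768 / 125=23588721846.14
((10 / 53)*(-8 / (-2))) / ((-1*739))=-40 / 39167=-0.00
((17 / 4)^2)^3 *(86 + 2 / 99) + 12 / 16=51388960433 / 101376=506914.46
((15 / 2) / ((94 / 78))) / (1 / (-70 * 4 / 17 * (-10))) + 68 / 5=4149332 / 3995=1038.63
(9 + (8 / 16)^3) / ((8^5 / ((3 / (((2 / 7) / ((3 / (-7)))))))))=-657 / 524288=-0.00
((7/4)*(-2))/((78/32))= -1.44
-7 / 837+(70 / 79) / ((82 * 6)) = -35581 / 5422086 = -0.01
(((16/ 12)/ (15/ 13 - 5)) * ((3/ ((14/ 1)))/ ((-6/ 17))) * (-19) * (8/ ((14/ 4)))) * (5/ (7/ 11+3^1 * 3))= -184756/ 38955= -4.74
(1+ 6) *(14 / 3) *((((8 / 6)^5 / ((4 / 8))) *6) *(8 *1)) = 3211264 / 243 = 13215.08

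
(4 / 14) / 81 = 2 / 567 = 0.00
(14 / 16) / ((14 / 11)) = 11 / 16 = 0.69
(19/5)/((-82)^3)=-19/2756840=-0.00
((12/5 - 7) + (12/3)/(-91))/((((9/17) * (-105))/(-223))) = -8010383/429975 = -18.63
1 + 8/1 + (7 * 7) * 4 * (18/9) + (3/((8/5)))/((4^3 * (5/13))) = 205351/512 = 401.08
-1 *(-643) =643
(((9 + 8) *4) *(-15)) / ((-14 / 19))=9690 / 7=1384.29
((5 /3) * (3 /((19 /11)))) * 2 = 110 /19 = 5.79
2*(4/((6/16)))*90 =1920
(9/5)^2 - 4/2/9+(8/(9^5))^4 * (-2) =917228316299961423631/303941636476423220025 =3.02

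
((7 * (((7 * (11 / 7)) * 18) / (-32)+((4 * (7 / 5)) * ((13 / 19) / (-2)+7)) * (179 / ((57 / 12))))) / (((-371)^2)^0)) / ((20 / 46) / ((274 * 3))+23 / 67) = 179104821975849 / 6288735520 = 28480.26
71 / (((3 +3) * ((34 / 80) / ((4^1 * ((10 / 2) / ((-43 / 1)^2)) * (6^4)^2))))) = 15900364800 / 31433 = 505849.42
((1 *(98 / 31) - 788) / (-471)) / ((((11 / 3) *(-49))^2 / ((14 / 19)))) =145980 / 3837906919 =0.00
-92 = -92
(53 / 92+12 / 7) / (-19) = -1475 / 12236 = -0.12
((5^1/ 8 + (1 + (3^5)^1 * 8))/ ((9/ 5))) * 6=77825/ 12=6485.42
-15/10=-3/2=-1.50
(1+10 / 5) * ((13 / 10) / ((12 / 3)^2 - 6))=39 / 100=0.39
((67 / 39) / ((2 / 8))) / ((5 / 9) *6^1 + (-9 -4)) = -268 / 377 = -0.71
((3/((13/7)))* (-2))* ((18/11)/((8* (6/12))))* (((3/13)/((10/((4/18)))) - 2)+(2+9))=-110628/9295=-11.90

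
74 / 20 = 37 / 10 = 3.70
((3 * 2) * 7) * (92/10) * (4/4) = 1932/5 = 386.40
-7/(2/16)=-56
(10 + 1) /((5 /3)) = 33 /5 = 6.60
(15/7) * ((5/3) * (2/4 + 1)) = 75/14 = 5.36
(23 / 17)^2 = 529 / 289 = 1.83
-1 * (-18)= 18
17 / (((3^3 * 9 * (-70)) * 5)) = -17 / 85050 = -0.00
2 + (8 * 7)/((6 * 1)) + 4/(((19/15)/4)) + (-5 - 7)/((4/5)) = 511/57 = 8.96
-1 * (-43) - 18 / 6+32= 72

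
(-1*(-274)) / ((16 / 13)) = 1781 / 8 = 222.62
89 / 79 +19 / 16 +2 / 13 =40553 / 16432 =2.47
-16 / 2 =-8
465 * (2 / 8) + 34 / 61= 28501 / 244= 116.81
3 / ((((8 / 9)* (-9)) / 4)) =-3 / 2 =-1.50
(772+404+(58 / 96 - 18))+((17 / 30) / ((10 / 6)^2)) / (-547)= 3802537651 / 3282000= 1158.60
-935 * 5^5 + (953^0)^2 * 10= -2921865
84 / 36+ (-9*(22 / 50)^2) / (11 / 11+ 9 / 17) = 58211 / 48750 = 1.19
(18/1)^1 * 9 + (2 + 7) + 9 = 180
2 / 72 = 1 / 36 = 0.03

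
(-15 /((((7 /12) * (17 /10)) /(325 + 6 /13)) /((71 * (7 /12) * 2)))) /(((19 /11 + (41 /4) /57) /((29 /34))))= -3277314829800 /17969731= -182379.74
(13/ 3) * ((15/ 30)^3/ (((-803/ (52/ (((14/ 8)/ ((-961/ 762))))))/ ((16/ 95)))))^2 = 519417763072/ 124178264879667075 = 0.00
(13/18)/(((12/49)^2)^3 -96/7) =-0.05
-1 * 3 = -3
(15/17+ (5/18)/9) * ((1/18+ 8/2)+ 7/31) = 6008335/1536732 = 3.91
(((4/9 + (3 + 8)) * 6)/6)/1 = 103/9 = 11.44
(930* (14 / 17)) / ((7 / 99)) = 184140 / 17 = 10831.76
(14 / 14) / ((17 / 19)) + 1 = 2.12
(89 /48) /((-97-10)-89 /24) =-89 /5314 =-0.02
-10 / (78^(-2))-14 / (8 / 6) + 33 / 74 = -2251452 / 37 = -60850.05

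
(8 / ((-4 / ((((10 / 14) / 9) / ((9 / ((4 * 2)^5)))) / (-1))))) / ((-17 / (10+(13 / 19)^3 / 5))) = -7539851264 / 22037967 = -342.13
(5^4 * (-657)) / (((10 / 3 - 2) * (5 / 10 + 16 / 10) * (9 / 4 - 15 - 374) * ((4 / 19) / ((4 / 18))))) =4334375 / 10829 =400.26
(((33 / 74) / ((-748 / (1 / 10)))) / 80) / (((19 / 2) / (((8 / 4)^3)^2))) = -3 / 597550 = -0.00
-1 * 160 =-160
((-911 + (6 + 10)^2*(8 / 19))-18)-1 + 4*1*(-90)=-22462 / 19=-1182.21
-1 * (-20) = 20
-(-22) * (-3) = -66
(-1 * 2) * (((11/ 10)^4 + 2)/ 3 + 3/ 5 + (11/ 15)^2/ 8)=-163973/ 45000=-3.64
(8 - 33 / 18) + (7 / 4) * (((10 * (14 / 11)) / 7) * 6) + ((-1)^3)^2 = 1733 / 66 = 26.26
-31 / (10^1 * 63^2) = -31 / 39690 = -0.00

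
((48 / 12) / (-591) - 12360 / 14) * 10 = -36524080 / 4137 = -8828.64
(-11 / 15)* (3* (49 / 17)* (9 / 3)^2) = -4851 / 85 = -57.07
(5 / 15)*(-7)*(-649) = 1514.33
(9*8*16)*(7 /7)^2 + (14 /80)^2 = 1843249 /1600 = 1152.03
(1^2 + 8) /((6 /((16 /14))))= 12 /7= 1.71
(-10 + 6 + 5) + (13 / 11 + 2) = 46 / 11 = 4.18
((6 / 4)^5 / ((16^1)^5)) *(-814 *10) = -494505 / 8388608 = -0.06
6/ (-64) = -3/ 32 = -0.09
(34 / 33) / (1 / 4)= 136 / 33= 4.12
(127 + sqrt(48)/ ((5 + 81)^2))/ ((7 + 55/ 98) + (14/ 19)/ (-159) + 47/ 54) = 15.07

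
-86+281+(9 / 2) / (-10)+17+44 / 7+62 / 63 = 275713 / 1260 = 218.82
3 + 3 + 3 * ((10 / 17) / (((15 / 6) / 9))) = 12.35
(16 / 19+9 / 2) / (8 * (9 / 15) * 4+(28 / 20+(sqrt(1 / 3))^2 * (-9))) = 1015 / 3344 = 0.30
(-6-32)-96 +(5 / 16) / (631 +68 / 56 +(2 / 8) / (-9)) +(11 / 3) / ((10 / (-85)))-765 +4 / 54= -16002781445 / 17205588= -930.09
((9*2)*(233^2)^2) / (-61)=-53051319378 / 61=-869693760.30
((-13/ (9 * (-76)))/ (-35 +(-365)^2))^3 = 2197/ 756106831404716809536000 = 0.00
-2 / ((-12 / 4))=2 / 3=0.67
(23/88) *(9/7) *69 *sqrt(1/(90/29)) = 4761 *sqrt(290)/6160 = 13.16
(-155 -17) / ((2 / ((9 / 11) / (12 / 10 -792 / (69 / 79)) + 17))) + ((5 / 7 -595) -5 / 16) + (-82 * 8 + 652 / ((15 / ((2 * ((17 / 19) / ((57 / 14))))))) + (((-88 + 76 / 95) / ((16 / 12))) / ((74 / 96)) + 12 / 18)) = -7140117480905537 / 2570613634512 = -2777.59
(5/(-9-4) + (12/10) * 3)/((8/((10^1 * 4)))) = 209/13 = 16.08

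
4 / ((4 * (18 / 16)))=8 / 9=0.89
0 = 0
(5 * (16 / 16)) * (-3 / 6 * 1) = -5 / 2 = -2.50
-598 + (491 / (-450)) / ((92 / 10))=-2476211 / 4140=-598.12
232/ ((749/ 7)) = 232/ 107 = 2.17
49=49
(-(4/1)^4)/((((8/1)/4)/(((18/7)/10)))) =-1152/35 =-32.91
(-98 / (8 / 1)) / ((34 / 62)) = -22.34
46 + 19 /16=755 /16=47.19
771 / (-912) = -257 / 304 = -0.85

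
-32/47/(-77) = 32/3619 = 0.01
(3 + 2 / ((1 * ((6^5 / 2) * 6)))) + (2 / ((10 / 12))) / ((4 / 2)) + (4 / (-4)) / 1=186629 / 58320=3.20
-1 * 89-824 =-913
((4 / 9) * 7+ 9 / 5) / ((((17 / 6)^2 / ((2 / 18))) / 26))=1352 / 765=1.77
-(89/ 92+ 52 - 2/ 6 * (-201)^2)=1234091/ 92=13414.03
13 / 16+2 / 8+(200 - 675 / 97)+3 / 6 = 302025 / 1552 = 194.60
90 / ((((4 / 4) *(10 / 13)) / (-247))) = -28899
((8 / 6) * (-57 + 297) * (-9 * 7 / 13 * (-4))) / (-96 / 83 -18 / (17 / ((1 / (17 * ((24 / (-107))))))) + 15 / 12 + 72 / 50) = 96715584000 / 28237157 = 3425.12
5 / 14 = 0.36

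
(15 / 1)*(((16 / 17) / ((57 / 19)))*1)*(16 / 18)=640 / 153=4.18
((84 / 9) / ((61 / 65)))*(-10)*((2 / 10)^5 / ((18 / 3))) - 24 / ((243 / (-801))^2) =-483190828 / 1852875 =-260.78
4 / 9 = 0.44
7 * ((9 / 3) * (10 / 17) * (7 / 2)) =735 / 17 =43.24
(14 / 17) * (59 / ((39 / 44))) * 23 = 835912 / 663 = 1260.80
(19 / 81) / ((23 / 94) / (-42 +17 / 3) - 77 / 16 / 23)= -35820016 / 32980527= -1.09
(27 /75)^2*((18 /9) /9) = 18 /625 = 0.03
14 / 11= 1.27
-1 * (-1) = 1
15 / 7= 2.14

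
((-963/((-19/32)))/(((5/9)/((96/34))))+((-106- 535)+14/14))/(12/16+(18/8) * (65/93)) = 47580784/14535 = 3273.53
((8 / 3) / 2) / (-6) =-0.22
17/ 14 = 1.21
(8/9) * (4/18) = 16/81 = 0.20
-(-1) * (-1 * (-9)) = 9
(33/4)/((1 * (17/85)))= 165/4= 41.25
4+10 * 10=104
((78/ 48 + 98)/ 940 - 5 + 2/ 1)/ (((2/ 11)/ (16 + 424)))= -2633323/ 376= -7003.52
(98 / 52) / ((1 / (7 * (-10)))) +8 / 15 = -25621 / 195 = -131.39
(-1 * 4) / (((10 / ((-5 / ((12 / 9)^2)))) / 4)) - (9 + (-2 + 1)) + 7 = 7 / 2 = 3.50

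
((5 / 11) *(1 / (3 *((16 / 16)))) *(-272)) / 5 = -272 / 33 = -8.24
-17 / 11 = -1.55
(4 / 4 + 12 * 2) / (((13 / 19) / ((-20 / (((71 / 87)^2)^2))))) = -544252729500 / 330351853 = -1647.49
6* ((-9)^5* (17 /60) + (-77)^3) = -28395813 /10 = -2839581.30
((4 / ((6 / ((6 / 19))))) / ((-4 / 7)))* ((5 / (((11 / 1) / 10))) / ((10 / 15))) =-2.51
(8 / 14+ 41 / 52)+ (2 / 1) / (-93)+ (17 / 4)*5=382331 / 16926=22.59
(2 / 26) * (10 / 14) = 0.05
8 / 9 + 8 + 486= 4454 / 9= 494.89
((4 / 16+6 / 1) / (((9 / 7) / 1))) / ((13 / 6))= 175 / 78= 2.24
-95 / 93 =-1.02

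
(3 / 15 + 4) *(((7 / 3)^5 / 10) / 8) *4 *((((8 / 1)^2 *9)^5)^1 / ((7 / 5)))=3288952542855168 / 5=657790508571033.60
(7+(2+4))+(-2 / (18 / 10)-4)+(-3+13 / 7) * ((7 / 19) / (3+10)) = 17465 / 2223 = 7.86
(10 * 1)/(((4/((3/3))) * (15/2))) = 1/3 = 0.33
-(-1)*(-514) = -514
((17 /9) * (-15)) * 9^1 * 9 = -2295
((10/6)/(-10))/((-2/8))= 2/3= 0.67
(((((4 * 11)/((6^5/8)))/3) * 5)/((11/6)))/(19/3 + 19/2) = 4/1539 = 0.00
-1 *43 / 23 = -1.87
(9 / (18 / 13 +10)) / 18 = 13 / 296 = 0.04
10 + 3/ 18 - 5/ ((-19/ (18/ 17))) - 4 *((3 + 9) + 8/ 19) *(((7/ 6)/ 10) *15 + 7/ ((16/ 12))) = -337.34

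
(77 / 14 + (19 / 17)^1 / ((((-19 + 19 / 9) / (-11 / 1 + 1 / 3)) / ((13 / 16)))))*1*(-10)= -2065 / 34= -60.74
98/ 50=49/ 25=1.96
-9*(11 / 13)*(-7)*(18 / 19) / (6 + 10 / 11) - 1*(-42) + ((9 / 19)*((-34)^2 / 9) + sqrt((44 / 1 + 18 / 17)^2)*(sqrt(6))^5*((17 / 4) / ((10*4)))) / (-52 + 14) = 447791 / 9386 - 3447*sqrt(6) / 760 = 36.60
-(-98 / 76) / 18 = 49 / 684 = 0.07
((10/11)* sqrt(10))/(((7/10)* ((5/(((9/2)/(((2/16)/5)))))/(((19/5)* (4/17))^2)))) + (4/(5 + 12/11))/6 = 22/201 + 831744* sqrt(10)/22253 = 118.30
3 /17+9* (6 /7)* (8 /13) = 7617 /1547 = 4.92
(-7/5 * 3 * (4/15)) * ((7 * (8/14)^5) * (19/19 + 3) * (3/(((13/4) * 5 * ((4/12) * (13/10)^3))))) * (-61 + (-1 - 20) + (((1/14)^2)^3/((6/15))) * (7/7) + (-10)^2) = -9992477528064/1152539369527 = -8.67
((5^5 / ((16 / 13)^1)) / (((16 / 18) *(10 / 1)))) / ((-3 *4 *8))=-24375 / 8192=-2.98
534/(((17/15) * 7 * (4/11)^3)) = 5330655/3808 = 1399.86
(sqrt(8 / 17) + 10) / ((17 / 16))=32 * sqrt(34) / 289 + 160 / 17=10.06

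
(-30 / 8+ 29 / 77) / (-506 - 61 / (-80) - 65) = 20780 / 3512663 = 0.01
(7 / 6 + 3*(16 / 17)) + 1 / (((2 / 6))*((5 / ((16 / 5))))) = 15071 / 2550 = 5.91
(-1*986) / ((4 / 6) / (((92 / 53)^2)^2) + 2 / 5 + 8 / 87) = -5121135074560 / 2936508139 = -1743.95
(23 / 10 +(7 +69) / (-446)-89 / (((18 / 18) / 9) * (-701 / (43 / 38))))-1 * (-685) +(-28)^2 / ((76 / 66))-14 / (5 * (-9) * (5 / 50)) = 183426488407 / 133656165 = 1372.38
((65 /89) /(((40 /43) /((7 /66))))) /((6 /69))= 89999 /93984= 0.96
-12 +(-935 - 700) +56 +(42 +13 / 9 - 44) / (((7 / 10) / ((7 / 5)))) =-1592.11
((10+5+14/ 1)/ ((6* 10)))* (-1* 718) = -347.03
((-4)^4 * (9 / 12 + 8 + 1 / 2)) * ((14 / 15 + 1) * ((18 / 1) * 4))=1648128 / 5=329625.60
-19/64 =-0.30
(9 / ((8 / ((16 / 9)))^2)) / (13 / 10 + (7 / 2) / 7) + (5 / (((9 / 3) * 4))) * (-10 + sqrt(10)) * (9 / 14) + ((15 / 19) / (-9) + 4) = 15 * sqrt(10) / 56 + 63803 / 43092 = 2.33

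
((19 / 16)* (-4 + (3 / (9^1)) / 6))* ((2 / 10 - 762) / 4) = 5138341 / 5760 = 892.07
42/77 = 6/11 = 0.55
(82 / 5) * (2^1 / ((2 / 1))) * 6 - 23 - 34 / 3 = 961 / 15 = 64.07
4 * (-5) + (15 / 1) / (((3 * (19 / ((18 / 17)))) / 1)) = -6370 / 323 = -19.72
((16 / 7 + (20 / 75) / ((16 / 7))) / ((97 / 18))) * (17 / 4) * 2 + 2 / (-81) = 4141019 / 1099980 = 3.76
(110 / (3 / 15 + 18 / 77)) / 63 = 6050 / 1503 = 4.03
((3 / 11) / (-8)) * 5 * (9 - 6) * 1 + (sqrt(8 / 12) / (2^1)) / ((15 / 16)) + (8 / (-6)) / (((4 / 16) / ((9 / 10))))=-2337 / 440 + 8 * sqrt(6) / 45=-4.88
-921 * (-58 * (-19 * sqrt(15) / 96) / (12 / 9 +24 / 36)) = -169157 * sqrt(15) / 32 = -20473.20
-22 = -22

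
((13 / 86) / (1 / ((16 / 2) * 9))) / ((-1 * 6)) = -78 / 43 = -1.81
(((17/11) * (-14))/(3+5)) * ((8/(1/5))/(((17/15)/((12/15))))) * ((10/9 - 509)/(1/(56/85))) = 25551.97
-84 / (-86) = 42 / 43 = 0.98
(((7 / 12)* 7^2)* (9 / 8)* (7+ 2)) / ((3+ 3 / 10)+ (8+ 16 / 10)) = 15435 / 688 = 22.43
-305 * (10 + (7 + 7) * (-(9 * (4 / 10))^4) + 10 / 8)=356882391 / 500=713764.78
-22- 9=-31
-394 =-394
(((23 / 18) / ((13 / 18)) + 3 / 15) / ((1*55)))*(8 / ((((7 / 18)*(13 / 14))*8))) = 4608 / 46475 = 0.10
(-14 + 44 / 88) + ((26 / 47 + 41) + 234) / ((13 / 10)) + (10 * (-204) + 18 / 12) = -1124262 / 611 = -1840.04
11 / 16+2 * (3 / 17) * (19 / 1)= 2011 / 272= 7.39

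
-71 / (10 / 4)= -142 / 5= -28.40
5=5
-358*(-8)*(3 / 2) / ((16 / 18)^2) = 43497 / 8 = 5437.12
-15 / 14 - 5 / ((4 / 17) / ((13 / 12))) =-8095 / 336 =-24.09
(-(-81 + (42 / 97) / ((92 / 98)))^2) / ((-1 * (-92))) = -8071405281 / 114479303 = -70.51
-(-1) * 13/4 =13/4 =3.25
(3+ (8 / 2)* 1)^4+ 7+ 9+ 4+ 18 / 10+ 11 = 12169 / 5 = 2433.80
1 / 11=0.09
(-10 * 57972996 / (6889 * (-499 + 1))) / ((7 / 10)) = 966216600 / 4002509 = 241.40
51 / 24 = 17 / 8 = 2.12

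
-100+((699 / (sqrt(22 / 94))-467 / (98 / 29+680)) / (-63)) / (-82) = -10237992343 / 102379788+233 * sqrt(517) / 18942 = -99.72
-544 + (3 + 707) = 166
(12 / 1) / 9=1.33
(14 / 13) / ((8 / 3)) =21 / 52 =0.40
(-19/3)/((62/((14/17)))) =-133/1581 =-0.08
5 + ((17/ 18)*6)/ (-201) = 2998/ 603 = 4.97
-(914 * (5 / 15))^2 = -835396 / 9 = -92821.78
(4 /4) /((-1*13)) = -1 /13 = -0.08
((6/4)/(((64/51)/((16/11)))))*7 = 1071/88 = 12.17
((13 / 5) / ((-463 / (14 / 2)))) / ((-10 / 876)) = 39858 / 11575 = 3.44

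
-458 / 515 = -0.89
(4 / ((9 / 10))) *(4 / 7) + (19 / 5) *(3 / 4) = 6791 / 1260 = 5.39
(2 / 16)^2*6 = 3 / 32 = 0.09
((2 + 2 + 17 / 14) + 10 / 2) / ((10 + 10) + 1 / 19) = 0.51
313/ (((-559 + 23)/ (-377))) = 220.15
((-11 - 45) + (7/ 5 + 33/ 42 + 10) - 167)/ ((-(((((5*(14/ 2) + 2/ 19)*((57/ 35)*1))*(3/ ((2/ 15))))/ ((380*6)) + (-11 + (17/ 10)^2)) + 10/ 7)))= -3738440/ 108479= -34.46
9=9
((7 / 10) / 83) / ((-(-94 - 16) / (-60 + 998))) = 3283 / 45650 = 0.07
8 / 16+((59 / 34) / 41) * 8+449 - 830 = -529945 / 1394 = -380.16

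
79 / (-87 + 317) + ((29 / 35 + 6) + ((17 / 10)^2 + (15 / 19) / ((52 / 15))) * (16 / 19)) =370136659 / 37778650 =9.80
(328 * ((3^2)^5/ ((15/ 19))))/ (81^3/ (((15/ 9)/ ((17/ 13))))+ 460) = 1594637928/ 27133391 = 58.77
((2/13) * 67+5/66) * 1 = 8909/858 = 10.38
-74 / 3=-24.67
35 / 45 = 7 / 9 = 0.78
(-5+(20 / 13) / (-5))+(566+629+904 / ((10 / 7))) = 118462 / 65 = 1822.49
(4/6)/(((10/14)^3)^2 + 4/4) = 117649/199911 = 0.59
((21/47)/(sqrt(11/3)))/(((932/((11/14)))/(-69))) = -207 * sqrt(33)/87608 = -0.01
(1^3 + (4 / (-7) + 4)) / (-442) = -31 / 3094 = -0.01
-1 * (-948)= 948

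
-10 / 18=-5 / 9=-0.56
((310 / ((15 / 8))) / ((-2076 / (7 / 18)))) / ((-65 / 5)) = 434 / 182169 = 0.00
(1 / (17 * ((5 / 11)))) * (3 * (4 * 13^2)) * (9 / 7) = 200772 / 595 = 337.43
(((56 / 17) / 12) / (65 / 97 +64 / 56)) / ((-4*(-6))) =4753 / 753372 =0.01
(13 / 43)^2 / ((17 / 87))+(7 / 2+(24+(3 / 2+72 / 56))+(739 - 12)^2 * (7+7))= 1628105468303 / 220031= 7399436.75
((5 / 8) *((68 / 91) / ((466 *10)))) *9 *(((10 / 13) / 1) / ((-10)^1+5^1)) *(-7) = 153 / 157508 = 0.00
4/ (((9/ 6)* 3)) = 8/ 9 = 0.89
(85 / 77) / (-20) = -17 / 308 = -0.06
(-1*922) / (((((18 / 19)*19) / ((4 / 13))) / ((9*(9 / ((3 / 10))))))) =-55320 / 13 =-4255.38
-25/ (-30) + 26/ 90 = 101/ 90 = 1.12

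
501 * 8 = 4008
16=16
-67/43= -1.56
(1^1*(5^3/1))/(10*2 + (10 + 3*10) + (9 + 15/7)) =875/498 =1.76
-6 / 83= -0.07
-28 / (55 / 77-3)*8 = 98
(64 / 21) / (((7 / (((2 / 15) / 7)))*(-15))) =-128 / 231525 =-0.00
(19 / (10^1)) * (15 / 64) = 57 / 128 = 0.45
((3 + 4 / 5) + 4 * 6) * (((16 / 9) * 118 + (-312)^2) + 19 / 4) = 488182873 / 180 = 2712127.07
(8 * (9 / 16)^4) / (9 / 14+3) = 15309 / 69632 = 0.22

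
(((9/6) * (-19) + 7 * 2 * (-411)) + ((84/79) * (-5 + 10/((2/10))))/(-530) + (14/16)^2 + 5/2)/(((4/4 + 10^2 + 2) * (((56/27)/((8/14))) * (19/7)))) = -41814199863/7341787264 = -5.70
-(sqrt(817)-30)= 30-sqrt(817)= 1.42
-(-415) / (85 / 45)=219.71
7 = 7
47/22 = 2.14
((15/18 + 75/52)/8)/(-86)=-355/107328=-0.00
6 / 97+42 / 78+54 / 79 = 127897 / 99619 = 1.28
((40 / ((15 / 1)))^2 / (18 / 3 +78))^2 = 256 / 35721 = 0.01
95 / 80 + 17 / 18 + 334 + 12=348.13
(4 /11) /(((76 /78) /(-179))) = -13962 /209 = -66.80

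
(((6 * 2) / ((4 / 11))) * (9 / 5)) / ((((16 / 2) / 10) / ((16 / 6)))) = 198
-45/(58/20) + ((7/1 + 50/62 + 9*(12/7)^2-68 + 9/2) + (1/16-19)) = -44896293/704816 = -63.70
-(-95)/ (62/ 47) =4465/ 62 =72.02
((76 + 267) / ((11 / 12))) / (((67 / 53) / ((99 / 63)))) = 31164 / 67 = 465.13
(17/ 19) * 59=52.79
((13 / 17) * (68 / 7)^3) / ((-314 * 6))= -60112 / 161553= -0.37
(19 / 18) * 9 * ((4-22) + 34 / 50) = -8227 / 50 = -164.54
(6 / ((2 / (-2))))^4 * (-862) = -1117152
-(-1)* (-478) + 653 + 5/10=175.50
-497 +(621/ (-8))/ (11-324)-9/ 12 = -1245745/ 2504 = -497.50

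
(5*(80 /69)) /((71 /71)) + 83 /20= 13727 /1380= 9.95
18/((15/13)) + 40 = 278/5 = 55.60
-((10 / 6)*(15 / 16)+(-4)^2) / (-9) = 281 / 144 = 1.95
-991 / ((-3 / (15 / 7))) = 707.86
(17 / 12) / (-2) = -17 / 24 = -0.71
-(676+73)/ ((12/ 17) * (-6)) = 12733/ 72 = 176.85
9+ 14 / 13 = 10.08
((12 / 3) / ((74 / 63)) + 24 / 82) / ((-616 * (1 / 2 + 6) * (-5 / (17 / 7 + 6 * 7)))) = 15861 / 1932658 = 0.01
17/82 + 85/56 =1.73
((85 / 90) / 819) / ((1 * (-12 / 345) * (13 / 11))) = -0.03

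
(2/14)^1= 1/7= 0.14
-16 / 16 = -1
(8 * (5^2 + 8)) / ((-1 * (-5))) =264 / 5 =52.80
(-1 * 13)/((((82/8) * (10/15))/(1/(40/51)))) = -1989/820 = -2.43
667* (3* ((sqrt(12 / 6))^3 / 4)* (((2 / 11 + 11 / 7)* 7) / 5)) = 54027* sqrt(2) / 22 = 3472.99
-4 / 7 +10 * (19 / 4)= 657 / 14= 46.93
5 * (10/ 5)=10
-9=-9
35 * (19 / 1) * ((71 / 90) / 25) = 9443 / 450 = 20.98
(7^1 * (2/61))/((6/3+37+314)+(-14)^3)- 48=-7000862/145851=-48.00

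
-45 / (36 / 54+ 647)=-135 / 1943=-0.07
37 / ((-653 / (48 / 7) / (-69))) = 122544 / 4571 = 26.81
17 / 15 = 1.13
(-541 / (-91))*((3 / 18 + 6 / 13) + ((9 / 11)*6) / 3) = 1051163 / 78078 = 13.46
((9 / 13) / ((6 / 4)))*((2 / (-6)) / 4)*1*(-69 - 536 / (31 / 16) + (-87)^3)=10212154 / 403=25340.33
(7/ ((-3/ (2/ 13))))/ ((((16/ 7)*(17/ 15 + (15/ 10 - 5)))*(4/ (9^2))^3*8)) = 130203045/ 1890304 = 68.88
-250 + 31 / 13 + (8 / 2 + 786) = 7051 / 13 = 542.38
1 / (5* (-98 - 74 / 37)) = -1 / 500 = -0.00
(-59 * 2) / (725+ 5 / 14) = -1652 / 10155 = -0.16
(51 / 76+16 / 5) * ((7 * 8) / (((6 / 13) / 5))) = 133861 / 57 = 2348.44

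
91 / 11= 8.27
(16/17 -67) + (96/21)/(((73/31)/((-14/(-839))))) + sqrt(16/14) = -68746653/1041199 + 2 *sqrt(14)/7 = -64.96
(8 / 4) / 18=1 / 9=0.11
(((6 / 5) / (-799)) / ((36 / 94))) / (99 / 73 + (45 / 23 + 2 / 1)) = -1679 / 2274600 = -0.00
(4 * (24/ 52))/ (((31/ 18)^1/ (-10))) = -4320/ 403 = -10.72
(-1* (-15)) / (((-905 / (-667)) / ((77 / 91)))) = 22011 / 2353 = 9.35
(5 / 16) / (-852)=-5 / 13632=-0.00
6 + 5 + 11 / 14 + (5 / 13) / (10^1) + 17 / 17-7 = 5.82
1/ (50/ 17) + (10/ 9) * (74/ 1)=37153/ 450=82.56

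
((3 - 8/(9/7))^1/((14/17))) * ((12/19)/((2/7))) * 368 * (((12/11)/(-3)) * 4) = 2902784/627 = 4629.64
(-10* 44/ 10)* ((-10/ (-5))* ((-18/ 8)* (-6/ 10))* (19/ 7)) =-11286/ 35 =-322.46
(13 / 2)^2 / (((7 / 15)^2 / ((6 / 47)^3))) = 2053350 / 5087327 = 0.40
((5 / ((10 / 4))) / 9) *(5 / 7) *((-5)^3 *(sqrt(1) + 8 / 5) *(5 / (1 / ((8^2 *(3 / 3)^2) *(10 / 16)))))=-650000 / 63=-10317.46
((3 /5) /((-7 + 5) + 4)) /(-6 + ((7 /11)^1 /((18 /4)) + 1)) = -297 /4810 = -0.06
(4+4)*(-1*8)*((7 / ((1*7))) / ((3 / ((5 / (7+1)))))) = -40 / 3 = -13.33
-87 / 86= -1.01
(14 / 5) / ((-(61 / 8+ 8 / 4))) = -16 / 55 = -0.29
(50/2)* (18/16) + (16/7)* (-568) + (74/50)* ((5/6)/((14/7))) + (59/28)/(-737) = -785951099/619080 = -1269.55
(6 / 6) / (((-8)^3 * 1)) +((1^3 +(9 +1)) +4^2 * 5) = 46591 / 512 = 91.00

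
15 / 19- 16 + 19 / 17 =-14.09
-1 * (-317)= 317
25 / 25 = 1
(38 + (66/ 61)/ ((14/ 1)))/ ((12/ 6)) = 16259/ 854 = 19.04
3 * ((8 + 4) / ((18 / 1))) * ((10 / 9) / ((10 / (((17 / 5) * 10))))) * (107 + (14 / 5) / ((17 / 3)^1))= 36548 / 45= 812.18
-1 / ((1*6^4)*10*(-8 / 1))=1 / 103680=0.00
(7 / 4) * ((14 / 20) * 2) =49 / 20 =2.45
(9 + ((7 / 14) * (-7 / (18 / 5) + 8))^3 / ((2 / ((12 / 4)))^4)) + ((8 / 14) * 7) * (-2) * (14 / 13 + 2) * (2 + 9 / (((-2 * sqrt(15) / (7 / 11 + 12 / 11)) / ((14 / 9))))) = 8512 * sqrt(15) / 429 + 12015409 / 119808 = 177.13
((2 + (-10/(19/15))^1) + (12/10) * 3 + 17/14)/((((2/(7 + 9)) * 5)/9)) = -51732/3325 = -15.56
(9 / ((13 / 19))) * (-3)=-513 / 13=-39.46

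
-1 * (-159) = 159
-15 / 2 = -7.50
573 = 573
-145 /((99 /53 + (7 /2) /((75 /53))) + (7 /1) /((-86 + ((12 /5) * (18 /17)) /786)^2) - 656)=528505883601229500 /2375206752236620381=0.22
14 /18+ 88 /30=167 /45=3.71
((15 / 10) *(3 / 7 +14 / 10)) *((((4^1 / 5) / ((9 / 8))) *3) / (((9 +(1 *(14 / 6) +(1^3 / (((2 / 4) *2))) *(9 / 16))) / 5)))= 49152 / 19985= 2.46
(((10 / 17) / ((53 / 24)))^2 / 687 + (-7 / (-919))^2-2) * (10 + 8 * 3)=-627973115774234 / 9235643608157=-67.99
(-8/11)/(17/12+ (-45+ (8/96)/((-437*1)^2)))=3055504/183107441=0.02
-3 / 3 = -1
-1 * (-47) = 47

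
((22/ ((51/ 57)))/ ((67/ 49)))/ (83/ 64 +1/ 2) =1310848/ 130985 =10.01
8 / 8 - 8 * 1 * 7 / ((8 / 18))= -125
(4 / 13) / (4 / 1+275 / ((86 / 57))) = 344 / 208247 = 0.00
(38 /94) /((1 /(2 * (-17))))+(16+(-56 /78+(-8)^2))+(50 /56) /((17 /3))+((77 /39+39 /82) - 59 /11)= 24704497663 /393501108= 62.78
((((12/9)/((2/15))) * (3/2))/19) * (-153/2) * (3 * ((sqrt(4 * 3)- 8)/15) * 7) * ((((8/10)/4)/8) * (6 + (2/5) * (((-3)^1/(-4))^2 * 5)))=9639/80- 9639 * sqrt(3)/320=68.31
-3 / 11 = -0.27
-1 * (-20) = 20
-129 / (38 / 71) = -9159 / 38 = -241.03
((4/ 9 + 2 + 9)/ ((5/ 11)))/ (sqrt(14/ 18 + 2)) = 1133/ 75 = 15.11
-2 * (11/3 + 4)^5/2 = -6436343/243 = -26487.01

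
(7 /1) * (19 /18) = 133 /18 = 7.39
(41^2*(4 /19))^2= 45212176 /361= 125241.48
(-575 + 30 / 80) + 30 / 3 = -564.62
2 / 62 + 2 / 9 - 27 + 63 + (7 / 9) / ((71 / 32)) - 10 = 175673 / 6603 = 26.61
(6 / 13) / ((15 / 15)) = 6 / 13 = 0.46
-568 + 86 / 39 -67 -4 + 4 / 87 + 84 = -625159 / 1131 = -552.75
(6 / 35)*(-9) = -54 / 35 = -1.54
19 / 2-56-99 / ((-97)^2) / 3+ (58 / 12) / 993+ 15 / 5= -1219241255 / 28029411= -43.50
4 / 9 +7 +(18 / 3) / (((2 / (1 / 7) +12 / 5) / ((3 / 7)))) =19634 / 2583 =7.60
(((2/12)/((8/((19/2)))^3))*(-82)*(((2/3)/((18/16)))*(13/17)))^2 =13365217287409/124264710144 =107.55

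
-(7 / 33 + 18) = -601 / 33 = -18.21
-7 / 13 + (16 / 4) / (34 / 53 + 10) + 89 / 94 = 2875 / 3666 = 0.78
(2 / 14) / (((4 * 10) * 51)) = 1 / 14280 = 0.00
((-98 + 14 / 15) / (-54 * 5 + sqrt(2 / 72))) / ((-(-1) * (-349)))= -2912 / 2825155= -0.00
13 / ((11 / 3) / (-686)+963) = 0.01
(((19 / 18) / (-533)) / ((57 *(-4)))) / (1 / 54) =1 / 2132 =0.00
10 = 10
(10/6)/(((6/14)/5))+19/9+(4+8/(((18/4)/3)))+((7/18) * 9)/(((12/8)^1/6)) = 404/9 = 44.89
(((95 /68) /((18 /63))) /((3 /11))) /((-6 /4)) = -7315 /612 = -11.95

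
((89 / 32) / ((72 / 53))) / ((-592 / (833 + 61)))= -702833 / 227328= -3.09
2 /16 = 1 /8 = 0.12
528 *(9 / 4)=1188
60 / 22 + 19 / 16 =689 / 176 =3.91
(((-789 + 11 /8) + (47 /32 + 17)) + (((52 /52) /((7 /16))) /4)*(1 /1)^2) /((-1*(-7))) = -172163 /1568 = -109.80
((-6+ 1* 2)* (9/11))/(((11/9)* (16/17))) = -1377/484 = -2.85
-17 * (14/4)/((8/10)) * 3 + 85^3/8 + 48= 153181/2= 76590.50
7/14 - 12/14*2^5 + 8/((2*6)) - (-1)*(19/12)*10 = -73/7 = -10.43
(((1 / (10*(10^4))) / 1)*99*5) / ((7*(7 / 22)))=1089 / 490000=0.00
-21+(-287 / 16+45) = 97 / 16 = 6.06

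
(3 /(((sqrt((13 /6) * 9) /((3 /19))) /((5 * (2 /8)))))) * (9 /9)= 15 * sqrt(78) /988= 0.13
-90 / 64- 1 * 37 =-1229 / 32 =-38.41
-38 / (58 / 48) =-912 / 29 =-31.45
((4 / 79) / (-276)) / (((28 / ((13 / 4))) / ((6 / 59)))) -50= -300168413 / 6003368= -50.00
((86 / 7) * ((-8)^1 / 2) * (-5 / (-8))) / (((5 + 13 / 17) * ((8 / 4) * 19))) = -3655 / 26068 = -0.14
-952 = -952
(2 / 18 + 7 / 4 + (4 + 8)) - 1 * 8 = 5.86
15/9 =5/3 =1.67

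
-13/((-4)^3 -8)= 13/72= 0.18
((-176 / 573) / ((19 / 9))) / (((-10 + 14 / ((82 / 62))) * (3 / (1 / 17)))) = -902 / 185079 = -0.00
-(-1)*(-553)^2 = 305809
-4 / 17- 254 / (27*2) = -2267 / 459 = -4.94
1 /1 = 1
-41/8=-5.12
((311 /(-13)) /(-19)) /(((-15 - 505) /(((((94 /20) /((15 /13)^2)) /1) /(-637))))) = 0.00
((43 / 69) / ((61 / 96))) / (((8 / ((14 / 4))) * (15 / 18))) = 3612 / 7015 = 0.51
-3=-3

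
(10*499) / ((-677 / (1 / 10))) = -499 / 677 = -0.74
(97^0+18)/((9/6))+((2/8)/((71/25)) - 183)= -170.25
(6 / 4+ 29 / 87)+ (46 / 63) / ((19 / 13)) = 2.33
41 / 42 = 0.98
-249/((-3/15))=1245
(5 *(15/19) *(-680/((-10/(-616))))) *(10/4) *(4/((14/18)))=-40392000/19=-2125894.74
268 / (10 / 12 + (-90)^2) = 1608 / 48605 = 0.03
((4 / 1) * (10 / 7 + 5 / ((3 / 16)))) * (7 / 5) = 472 / 3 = 157.33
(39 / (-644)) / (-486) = 0.00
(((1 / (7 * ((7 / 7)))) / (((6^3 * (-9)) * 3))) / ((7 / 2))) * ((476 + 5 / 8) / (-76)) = 1271 / 28957824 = 0.00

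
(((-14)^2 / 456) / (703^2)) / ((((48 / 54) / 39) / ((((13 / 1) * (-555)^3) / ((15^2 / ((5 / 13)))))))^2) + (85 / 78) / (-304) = 827338221354010385 / 34240128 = 24162825014.97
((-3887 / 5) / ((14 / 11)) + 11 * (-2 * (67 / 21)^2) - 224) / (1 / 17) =-79374887 / 4410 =-17998.84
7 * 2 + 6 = 20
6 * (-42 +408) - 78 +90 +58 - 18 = 2248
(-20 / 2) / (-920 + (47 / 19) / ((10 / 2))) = 950 / 87353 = 0.01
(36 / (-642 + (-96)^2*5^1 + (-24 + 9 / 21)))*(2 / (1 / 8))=1344 / 105967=0.01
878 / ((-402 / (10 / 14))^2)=10975 / 3959298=0.00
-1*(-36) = 36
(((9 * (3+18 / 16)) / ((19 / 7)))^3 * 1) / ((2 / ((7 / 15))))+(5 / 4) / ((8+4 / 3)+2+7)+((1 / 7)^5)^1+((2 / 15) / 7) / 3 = 6978304202742563 / 11686545497088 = 597.12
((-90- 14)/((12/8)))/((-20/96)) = 1664/5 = 332.80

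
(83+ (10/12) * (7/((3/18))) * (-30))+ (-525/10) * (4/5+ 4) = -1219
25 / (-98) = -25 / 98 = -0.26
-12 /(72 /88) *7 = -308 /3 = -102.67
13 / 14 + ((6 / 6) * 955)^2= 12768363 / 14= 912025.93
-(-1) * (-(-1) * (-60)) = -60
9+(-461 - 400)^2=741330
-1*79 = -79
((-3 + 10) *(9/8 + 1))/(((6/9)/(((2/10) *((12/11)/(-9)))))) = -0.54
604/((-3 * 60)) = -151/45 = -3.36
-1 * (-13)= 13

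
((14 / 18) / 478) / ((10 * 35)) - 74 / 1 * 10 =-159173999 / 215100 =-740.00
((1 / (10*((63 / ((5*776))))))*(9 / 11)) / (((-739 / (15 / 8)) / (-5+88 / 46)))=103305 / 2617538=0.04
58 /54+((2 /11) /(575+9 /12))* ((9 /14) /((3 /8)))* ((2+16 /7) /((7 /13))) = 252998231 /234608913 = 1.08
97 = 97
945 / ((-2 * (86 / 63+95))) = -59535 / 12142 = -4.90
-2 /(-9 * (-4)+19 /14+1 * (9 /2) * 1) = -14 /293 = -0.05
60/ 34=30/ 17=1.76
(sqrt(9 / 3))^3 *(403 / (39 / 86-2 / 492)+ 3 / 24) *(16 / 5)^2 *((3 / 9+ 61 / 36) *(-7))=-69717213944 *sqrt(3) / 178275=-677345.43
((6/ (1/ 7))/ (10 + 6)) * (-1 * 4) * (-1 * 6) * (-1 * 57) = -3591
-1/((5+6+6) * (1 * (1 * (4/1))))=-1/68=-0.01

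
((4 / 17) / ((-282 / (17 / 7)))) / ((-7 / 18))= 12 / 2303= 0.01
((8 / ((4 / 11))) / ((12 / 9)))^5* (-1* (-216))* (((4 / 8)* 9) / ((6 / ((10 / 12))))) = 165102439.22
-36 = -36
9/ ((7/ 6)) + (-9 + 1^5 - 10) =-72/ 7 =-10.29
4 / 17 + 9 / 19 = 229 / 323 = 0.71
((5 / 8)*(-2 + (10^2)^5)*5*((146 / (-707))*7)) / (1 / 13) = -118624999976275 / 202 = -587252475130.07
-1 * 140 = -140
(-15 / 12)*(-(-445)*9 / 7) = -715.18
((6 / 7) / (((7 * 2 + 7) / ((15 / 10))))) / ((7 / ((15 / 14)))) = 0.01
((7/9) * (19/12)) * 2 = 133/54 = 2.46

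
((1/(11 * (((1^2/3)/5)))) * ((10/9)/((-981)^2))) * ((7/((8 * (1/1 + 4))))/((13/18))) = 35/91745082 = 0.00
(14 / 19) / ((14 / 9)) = 9 / 19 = 0.47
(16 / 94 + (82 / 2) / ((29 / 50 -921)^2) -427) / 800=-42487837881401 / 79634259781600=-0.53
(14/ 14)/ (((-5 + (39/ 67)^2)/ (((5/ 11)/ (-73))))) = 22445/ 16801972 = 0.00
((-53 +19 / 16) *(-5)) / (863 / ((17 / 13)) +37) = 70465 / 189568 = 0.37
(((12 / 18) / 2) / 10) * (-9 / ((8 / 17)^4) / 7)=-250563 / 286720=-0.87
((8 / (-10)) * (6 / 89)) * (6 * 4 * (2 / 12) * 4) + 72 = 31656 / 445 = 71.14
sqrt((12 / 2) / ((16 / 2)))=sqrt(3) / 2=0.87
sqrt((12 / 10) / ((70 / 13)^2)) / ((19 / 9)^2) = 1053 * sqrt(30) / 126350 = 0.05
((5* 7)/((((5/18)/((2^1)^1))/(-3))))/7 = -108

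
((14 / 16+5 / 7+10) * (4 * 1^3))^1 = 46.36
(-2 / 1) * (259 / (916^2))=-259 / 419528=-0.00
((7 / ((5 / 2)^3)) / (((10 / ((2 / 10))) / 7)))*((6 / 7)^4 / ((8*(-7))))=-648 / 1071875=-0.00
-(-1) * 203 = 203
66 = 66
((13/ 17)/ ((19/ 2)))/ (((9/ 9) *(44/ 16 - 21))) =-104/ 23579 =-0.00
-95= -95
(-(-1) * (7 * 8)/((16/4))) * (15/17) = 210/17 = 12.35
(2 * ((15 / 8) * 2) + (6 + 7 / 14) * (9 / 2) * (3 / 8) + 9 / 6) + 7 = 863 / 32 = 26.97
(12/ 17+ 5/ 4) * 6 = 399/ 34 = 11.74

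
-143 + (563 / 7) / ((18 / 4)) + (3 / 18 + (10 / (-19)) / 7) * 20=-147587 / 1197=-123.30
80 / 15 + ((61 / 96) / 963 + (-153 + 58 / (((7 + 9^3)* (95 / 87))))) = -29813790101 / 201998880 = -147.59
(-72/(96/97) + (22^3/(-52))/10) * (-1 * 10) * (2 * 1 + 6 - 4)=48478/13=3729.08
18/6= 3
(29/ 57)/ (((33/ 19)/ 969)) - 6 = 277.85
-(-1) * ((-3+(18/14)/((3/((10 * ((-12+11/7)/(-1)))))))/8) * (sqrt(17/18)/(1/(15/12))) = 3405 * sqrt(34)/3136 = 6.33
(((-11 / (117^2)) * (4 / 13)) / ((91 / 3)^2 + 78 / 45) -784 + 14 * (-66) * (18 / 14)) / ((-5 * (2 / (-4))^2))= 6470079616672 / 4101216795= 1577.60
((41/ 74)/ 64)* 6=123/ 2368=0.05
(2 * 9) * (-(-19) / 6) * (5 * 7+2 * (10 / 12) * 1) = 2090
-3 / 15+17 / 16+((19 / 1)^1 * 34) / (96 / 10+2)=131201 / 2320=56.55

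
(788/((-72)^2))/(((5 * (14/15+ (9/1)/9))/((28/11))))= 1379/34452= 0.04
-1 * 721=-721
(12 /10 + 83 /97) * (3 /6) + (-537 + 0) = -519893 /970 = -535.97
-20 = -20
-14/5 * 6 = -84/5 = -16.80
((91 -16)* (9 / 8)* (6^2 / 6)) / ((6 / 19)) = 12825 / 8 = 1603.12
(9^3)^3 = 387420489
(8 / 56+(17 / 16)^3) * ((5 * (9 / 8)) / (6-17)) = -0.69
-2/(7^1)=-2/7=-0.29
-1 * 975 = -975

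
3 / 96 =1 / 32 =0.03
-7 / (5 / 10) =-14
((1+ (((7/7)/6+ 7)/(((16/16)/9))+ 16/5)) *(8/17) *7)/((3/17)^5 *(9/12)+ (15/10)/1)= 2142146608/14199785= 150.86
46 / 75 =0.61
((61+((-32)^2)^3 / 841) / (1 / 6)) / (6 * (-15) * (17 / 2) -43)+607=-3015142627 / 339764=-8874.23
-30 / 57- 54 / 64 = -833 / 608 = -1.37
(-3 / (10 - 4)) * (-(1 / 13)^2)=1 / 338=0.00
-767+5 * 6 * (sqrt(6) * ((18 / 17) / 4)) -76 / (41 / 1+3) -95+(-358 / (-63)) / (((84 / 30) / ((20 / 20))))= -4180096 / 4851+135 * sqrt(6) / 17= -842.25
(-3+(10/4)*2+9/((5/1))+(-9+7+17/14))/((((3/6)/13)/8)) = 21944/35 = 626.97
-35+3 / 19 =-662 / 19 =-34.84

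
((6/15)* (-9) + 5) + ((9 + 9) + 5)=122/5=24.40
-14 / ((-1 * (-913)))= -0.02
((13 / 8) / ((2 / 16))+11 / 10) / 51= 47 / 170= 0.28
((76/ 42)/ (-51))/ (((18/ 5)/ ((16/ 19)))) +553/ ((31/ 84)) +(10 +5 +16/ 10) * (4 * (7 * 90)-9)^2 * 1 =104666507.04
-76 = -76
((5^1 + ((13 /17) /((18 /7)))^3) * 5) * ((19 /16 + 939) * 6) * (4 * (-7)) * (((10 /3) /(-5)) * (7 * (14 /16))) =3715448854902995 /229220928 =16209029.81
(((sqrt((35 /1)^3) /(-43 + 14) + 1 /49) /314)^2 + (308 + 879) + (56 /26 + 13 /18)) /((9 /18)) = 13858149322886665 /5823355754853 - 5 * sqrt(35) /5003747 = 2379.75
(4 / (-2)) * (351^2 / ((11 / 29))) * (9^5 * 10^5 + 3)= -42194395945636974 / 11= -3835854176876088.55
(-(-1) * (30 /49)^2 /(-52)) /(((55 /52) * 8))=-45 /52822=-0.00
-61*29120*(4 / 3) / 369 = -7105280 / 1107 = -6418.50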